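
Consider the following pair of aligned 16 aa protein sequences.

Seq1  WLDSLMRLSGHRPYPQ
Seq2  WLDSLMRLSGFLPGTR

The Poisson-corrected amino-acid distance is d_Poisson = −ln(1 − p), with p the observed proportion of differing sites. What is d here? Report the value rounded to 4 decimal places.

0.3747

The sequences differ at positions 11 (H/F), 12 (R/L), 14 (Y/G), 15 (P/T), 16 (Q/R).
p = 5/16 = 0.312500.
d = −ln(1 − 0.312500) = −ln(0.687500) = 0.3747.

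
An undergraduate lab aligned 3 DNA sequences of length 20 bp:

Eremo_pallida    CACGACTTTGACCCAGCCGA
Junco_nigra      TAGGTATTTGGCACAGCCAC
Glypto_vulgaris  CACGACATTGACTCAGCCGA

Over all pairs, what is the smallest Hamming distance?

2

Pairwise Hamming distances:
  Eremo_pallida vs Junco_nigra: 8
  Eremo_pallida vs Glypto_vulgaris: 2
  Junco_nigra vs Glypto_vulgaris: 9
The smallest is 2, between Eremo_pallida and Glypto_vulgaris.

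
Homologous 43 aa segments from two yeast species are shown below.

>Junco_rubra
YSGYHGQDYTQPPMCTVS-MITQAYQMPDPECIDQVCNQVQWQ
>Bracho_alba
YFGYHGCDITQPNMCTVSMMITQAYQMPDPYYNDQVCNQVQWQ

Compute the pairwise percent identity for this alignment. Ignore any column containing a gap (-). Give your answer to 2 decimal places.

Excluding the 1 gap column leaves 42 comparable sites.
The sequences differ at positions 2 (S/F), 7 (Q/C), 9 (Y/I), 13 (P/N), 31 (E/Y), 32 (C/Y), 33 (I/N).
35 of the 42 comparable sites match, so the percent identity is 35/42 × 100 = 83.33%.

83.33%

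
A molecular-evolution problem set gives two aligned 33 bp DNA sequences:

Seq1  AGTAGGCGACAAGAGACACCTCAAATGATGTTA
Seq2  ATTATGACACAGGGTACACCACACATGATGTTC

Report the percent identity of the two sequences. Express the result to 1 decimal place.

Mismatches occur at site 2 (G/T), site 5 (G/T), site 7 (C/A), site 8 (G/C), site 12 (A/G), site 14 (A/G), site 15 (G/T), site 21 (T/A), site 24 (A/C), site 33 (A/C).
23 of the 33 sites match, so the percent identity is 23/33 × 100 = 69.7%.

69.7%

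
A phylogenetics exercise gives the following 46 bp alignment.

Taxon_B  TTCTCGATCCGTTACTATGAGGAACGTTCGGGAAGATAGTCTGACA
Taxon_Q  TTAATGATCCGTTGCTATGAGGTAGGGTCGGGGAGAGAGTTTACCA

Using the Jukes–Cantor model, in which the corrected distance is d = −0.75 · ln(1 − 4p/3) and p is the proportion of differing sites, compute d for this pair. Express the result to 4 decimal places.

0.3206

Differing sites — 3:C/A; 4:T/A; 5:C/T; 14:A/G; 23:A/T; 25:C/G; 27:T/G; 33:A/G; 37:T/G; 41:C/T; 43:G/A; 44:A/C.
p = 12/46 = 0.260870.
d = −0.75 · ln(1 − (4/3)·0.260870) = −0.75 · ln(0.652173) = −0.75 · (-0.427445) = 0.3206.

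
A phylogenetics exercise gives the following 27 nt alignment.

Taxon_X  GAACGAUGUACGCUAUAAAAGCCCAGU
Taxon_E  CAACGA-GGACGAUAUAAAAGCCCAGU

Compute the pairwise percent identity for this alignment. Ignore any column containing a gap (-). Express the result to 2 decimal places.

88.46%

Excluding the 1 gap column leaves 26 comparable sites.
Mismatches occur at site 1 (G/C), site 9 (U/G), site 13 (C/A).
23 of the 26 comparable sites match, so the percent identity is 23/26 × 100 = 88.46%.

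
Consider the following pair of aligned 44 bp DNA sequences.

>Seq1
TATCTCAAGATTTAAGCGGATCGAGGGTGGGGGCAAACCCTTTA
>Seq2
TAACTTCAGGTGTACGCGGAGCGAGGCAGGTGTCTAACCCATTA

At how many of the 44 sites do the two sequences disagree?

13

Mismatches occur at site 3 (T↔A), site 6 (C↔T), site 7 (A↔C), site 10 (A↔G), site 12 (T↔G), site 15 (A↔C), site 21 (T↔G), site 27 (G↔C), site 28 (T↔A), site 31 (G↔T), site 33 (G↔T), site 35 (A↔T), site 41 (T↔A).
That gives 13 mismatches out of 44 aligned sites, so the Hamming distance is 13.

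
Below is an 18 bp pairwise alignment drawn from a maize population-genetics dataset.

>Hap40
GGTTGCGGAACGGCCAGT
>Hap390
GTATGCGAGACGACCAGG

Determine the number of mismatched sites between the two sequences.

The sequences differ at positions 2 (G/T), 3 (T/A), 8 (G/A), 9 (A/G), 13 (G/A), 18 (T/G).
That gives 6 mismatches out of 18 aligned sites, so the Hamming distance is 6.

6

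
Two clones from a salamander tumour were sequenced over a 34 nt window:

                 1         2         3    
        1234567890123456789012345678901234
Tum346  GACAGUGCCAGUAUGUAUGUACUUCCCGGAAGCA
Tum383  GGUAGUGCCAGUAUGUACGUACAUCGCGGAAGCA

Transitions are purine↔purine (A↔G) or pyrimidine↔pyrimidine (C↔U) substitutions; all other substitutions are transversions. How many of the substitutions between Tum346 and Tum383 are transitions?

3

The sequences differ at positions 2 (A/G, transition), 3 (C/U, transition), 18 (U/C, transition), 23 (U/A, transversion), 26 (C/G, transversion).
Of the 5 differences, 3 transitions and 2 transversions, so the answer is 3.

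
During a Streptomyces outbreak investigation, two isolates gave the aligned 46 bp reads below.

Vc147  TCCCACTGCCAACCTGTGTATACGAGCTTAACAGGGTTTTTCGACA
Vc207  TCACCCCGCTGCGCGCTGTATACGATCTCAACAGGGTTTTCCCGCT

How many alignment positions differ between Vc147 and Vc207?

The sequences differ at positions 3 (C/A), 5 (A/C), 7 (T/C), 10 (C/T), 11 (A/G), 12 (A/C), 13 (C/G), 15 (T/G), 16 (G/C), 26 (G/T), 29 (T/C), 41 (T/C), 43 (G/C), 44 (A/G), 46 (A/T).
That gives 15 mismatches out of 46 aligned sites, so the Hamming distance is 15.

15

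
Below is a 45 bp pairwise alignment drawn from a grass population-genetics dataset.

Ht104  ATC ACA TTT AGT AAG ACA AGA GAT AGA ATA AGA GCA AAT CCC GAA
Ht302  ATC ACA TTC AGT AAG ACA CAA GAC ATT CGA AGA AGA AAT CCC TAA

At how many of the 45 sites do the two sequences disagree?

The sequences differ at positions 9 (T/C), 19 (A/C), 20 (G/A), 24 (T/C), 26 (G/T), 27 (A/T), 28 (A/C), 29 (T/G), 34 (G/A), 35 (C/G), 43 (G/T).
That gives 11 mismatches out of 45 aligned sites, so the Hamming distance is 11.

11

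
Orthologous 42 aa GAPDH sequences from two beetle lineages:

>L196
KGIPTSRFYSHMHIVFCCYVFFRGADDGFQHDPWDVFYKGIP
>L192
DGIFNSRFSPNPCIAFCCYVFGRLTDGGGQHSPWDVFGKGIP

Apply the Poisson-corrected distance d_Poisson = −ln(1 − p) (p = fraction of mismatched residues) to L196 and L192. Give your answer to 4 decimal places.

0.4796

The sequences differ at positions 1 (K/D), 4 (P/F), 5 (T/N), 9 (Y/S), 10 (S/P), 11 (H/N), 12 (M/P), 13 (H/C), 15 (V/A), 22 (F/G), 24 (G/L), 25 (A/T), 27 (D/G), 29 (F/G), 32 (D/S), 38 (Y/G).
p = 16/42 = 0.380952.
d = −ln(1 − 0.380952) = −ln(0.619048) = 0.4796.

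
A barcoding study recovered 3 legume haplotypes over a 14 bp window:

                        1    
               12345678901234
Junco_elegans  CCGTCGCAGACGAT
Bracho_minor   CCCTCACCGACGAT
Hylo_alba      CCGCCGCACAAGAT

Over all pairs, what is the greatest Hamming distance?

6

Pairwise Hamming distances:
  Junco_elegans vs Bracho_minor: 3
  Junco_elegans vs Hylo_alba: 3
  Bracho_minor vs Hylo_alba: 6
The largest is 6, between Bracho_minor and Hylo_alba.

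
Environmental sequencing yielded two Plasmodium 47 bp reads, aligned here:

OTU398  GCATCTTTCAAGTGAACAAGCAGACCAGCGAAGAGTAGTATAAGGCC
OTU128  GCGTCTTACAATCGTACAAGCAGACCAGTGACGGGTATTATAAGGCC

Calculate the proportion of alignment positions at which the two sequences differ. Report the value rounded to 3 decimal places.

0.191

The sequences differ at positions 3 (A/G), 8 (T/A), 12 (G/T), 13 (T/C), 15 (A/T), 29 (C/T), 32 (A/C), 34 (A/G), 38 (G/T).
There are 9 differences over 47 sites, so p = 9/47 = 0.191.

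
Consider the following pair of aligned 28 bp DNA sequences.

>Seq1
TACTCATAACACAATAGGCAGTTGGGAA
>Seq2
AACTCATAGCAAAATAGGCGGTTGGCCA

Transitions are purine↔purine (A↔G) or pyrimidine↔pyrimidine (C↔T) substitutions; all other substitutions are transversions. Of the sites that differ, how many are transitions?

Mismatches occur at site 1 (T→A, transversion), site 9 (A→G, transition), site 12 (C→A, transversion), site 20 (A→G, transition), site 26 (G→C, transversion), site 27 (A→C, transversion).
Of the 6 differences, 2 transitions and 4 transversions, so the answer is 2.

2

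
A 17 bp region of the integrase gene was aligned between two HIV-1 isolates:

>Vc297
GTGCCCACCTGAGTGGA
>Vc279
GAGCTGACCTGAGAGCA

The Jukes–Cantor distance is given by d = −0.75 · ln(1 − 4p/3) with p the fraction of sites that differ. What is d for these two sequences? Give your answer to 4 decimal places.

Differing sites — 2:T/A; 5:C/T; 6:C/G; 14:T/A; 16:G/C.
p = 5/17 = 0.294118.
d = −0.75 · ln(1 − (4/3)·0.294118) = −0.75 · ln(0.607843) = −0.75 · (-0.497839) = 0.3734.

0.3734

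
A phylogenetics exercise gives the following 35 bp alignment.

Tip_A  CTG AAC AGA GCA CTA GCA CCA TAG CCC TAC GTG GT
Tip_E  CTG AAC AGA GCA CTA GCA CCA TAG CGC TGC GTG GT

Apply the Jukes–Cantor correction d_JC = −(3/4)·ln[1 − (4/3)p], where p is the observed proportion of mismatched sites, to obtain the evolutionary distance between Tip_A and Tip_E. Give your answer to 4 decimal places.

Differing sites — 26:C/G; 29:A/G.
p = 2/35 = 0.057143.
d = −0.75 · ln(1 − (4/3)·0.057143) = −0.75 · ln(0.923809) = −0.75 · (-0.079250) = 0.0594.

0.0594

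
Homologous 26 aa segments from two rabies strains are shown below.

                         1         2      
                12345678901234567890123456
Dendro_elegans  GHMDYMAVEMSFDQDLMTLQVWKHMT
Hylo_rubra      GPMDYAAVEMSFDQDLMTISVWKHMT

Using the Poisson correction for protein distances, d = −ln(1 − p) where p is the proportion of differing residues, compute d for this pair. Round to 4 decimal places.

Mismatches occur at site 2 (H→P), site 6 (M→A), site 19 (L→I), site 20 (Q→S).
p = 4/26 = 0.153846.
d = −ln(1 − 0.153846) = −ln(0.846154) = 0.1671.

0.1671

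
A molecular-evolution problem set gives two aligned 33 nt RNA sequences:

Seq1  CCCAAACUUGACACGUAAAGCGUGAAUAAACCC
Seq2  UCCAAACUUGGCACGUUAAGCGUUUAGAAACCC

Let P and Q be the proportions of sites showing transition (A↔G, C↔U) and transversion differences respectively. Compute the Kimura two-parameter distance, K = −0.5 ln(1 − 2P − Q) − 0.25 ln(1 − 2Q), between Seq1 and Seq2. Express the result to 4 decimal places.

Mismatches occur at site 1 (C/U, transition), site 11 (A/G, transition), site 17 (A/U, transversion), site 24 (G/U, transversion), site 25 (A/U, transversion), site 27 (U/G, transversion).
Of the 6 differences, 2 transitions and 4 transversions over 33 sites: P = 2/33 = 0.060606, Q = 4/33 = 0.121212.
d = −0.5·ln(0.757576) − 0.25·ln(0.757576) = −0.5·(-0.277631) − 0.25·(-0.277631) = 0.2082.

0.2082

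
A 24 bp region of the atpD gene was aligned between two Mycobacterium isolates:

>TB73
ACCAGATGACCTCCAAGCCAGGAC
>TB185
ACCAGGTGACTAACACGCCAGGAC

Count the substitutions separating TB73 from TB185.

5

Mismatches occur at site 6 (A↔G), site 11 (C↔T), site 12 (T↔A), site 13 (C↔A), site 16 (A↔C).
That gives 5 mismatches out of 24 aligned sites, so the Hamming distance is 5.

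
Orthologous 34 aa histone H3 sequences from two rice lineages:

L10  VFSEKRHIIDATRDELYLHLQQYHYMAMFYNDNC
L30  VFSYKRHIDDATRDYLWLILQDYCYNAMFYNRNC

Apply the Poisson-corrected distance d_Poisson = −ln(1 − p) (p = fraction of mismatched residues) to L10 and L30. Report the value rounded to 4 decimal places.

Differing sites — 4:E/Y; 9:I/D; 15:E/Y; 17:Y/W; 19:H/I; 22:Q/D; 24:H/C; 26:M/N; 32:D/R.
p = 9/34 = 0.264706.
d = −ln(1 − 0.264706) = −ln(0.735294) = 0.3075.

0.3075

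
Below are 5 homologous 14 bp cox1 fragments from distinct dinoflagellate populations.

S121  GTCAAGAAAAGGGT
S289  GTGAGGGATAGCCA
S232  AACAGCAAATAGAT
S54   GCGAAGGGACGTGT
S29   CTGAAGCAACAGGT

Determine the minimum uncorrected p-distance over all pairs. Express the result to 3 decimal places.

0.357

Pairwise Hamming distances:
  S121 vs S289: 7
  S121 vs S232: 7
  S121 vs S54: 6
  S121 vs S29: 5
  S289 vs S232: 11
  S289 vs S54: 8
  S289 vs S29: 9
  S232 vs S54: 11
  S232 vs S29: 8
  S54 vs S29: 6
The smallest is 5 mismatches, between S121 and S29; p = 5/14 = 0.357.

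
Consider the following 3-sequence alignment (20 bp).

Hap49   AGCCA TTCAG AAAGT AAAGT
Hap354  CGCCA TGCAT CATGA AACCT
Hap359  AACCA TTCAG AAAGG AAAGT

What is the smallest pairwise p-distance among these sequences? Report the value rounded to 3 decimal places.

Pairwise Hamming distances:
  Hap49 vs Hap354: 8
  Hap49 vs Hap359: 2
  Hap354 vs Hap359: 9
The smallest is 2 mismatches, between Hap49 and Hap359; p = 2/20 = 0.100.

0.100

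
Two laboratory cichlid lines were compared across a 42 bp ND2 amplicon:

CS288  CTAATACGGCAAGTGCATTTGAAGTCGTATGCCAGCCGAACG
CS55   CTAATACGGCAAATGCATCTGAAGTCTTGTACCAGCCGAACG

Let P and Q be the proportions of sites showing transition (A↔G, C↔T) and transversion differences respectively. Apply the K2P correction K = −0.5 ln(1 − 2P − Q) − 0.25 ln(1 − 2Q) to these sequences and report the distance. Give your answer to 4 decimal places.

The sequences differ at positions 13 (G/A, transition), 19 (T/C, transition), 27 (G/T, transversion), 29 (A/G, transition), 31 (G/A, transition).
Of the 5 differences, 4 transitions and 1 transversion over 42 sites: P = 4/42 = 0.095238, Q = 1/42 = 0.023810.
d = −0.5·ln(0.785714) − 0.25·ln(0.952380) = −0.5·(-0.241162) − 0.25·(-0.048791) = 0.1328.

0.1328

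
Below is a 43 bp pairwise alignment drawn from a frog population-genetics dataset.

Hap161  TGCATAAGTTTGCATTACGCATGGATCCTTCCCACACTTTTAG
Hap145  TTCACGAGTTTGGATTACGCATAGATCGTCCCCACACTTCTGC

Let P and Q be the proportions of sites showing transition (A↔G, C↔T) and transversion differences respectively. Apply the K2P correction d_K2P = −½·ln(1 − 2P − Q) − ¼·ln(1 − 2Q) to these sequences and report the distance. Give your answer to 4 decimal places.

0.2841

Differing sites — 2:G/T (Tv); 5:T/C (Ti); 6:A/G (Ti); 13:C/G (Tv); 23:G/A (Ti); 28:C/G (Tv); 30:T/C (Ti); 40:T/C (Ti); 42:A/G (Ti); 43:G/C (Tv).
Of the 10 differences, 6 transitions and 4 transversions over 43 sites: P = 6/43 = 0.139535, Q = 4/43 = 0.093023.
d = −0.5·ln(0.627907) − 0.25·ln(0.813954) = −0.5·(-0.465363) − 0.25·(-0.205851) = 0.2841.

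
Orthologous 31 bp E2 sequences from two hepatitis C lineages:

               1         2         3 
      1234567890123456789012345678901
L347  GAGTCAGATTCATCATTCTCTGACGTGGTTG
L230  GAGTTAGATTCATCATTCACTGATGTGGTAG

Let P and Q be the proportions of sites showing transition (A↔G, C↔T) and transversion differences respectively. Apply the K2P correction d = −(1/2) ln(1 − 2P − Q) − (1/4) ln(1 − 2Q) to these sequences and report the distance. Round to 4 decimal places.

0.1421

Mismatches occur at site 5 (C/T, transition), site 19 (T/A, transversion), site 24 (C/T, transition), site 30 (T/A, transversion).
Of the 4 differences, 2 transitions and 2 transversions over 31 sites: P = 2/31 = 0.064516, Q = 2/31 = 0.064516.
d = −0.5·ln(0.806452) − 0.25·ln(0.870968) = −0.5·(-0.215111) − 0.25·(-0.138150) = 0.1421.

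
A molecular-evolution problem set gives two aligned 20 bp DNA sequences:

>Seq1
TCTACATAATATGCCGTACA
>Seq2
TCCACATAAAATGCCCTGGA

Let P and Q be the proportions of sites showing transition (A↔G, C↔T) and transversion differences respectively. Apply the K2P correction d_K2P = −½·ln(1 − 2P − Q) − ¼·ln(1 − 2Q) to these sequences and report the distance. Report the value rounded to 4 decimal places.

0.3046

The sequences differ at positions 3 (T/C, transition), 10 (T/A, transversion), 16 (G/C, transversion), 18 (A/G, transition), 19 (C/G, transversion).
Of the 5 differences, 2 transitions and 3 transversions over 20 sites: P = 2/20 = 0.100000, Q = 3/20 = 0.150000.
d = −0.5·ln(0.650000) − 0.25·ln(0.700000) = −0.5·(-0.430783) − 0.25·(-0.356675) = 0.3046.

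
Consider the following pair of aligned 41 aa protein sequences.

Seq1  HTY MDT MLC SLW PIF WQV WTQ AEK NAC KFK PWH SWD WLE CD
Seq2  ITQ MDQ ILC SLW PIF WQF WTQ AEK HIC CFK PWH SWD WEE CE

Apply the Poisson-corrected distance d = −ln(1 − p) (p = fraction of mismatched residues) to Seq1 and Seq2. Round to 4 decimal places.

0.2796

The sequences differ at positions 1 (H/I), 3 (Y/Q), 6 (T/Q), 7 (M/I), 18 (V/F), 25 (N/H), 26 (A/I), 28 (K/C), 38 (L/E), 41 (D/E).
p = 10/41 = 0.243902.
d = −ln(1 − 0.243902) = −ln(0.756098) = 0.2796.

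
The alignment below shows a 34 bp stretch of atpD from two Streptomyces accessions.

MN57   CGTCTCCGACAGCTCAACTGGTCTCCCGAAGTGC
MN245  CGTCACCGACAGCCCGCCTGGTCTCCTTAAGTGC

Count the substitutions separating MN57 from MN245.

6

Mismatches occur at site 5 (T↔A), site 14 (T↔C), site 16 (A↔G), site 17 (A↔C), site 27 (C↔T), site 28 (G↔T).
That gives 6 mismatches out of 34 aligned sites, so the Hamming distance is 6.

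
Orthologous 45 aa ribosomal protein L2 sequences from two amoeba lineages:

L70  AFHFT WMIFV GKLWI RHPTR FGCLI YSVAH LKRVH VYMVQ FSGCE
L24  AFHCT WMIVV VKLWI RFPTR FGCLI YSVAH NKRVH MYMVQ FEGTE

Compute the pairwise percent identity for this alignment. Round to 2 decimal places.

82.22%

Mismatches occur at site 4 (F→C), site 9 (F→V), site 11 (G→V), site 17 (H→F), site 31 (L→N), site 36 (V→M), site 42 (S→E), site 44 (C→T).
37 of the 45 sites match, so the percent identity is 37/45 × 100 = 82.22%.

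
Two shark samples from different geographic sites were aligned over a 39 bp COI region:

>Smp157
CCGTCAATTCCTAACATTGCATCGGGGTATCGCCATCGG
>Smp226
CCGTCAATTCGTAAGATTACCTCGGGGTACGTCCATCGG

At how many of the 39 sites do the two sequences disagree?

7

The sequences differ at positions 11 (C/G), 15 (C/G), 19 (G/A), 21 (A/C), 30 (T/C), 31 (C/G), 32 (G/T).
That gives 7 mismatches out of 39 aligned sites, so the Hamming distance is 7.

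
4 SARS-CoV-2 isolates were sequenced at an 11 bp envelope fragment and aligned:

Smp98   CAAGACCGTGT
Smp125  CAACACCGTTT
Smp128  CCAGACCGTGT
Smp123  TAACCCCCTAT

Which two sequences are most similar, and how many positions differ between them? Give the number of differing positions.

Pairwise Hamming distances:
  Smp98 vs Smp125: 2
  Smp98 vs Smp128: 1
  Smp98 vs Smp123: 5
  Smp125 vs Smp128: 3
  Smp125 vs Smp123: 4
  Smp128 vs Smp123: 6
The smallest is 1, between Smp98 and Smp128.

1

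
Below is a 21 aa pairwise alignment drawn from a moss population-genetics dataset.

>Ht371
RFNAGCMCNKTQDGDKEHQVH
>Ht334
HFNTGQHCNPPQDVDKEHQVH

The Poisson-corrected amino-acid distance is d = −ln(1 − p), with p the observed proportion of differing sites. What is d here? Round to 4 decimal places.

Differing sites — 1:R/H; 4:A/T; 6:C/Q; 7:M/H; 10:K/P; 11:T/P; 14:G/V.
p = 7/21 = 0.333333.
d = −ln(1 − 0.333333) = −ln(0.666667) = 0.4055.

0.4055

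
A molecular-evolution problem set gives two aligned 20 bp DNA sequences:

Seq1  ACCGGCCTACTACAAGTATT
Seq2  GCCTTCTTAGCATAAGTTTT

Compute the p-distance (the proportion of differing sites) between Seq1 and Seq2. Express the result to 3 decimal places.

0.400

Mismatches occur at site 1 (A↔G), site 4 (G↔T), site 5 (G↔T), site 7 (C↔T), site 10 (C↔G), site 11 (T↔C), site 13 (C↔T), site 18 (A↔T).
There are 8 differences over 20 sites, so p = 8/20 = 0.400.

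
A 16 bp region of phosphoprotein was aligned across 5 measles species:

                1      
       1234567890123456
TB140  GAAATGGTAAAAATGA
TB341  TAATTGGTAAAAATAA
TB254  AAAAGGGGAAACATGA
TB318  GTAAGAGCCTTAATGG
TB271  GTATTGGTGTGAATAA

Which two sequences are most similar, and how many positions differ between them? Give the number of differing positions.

Pairwise Hamming distances:
  TB140 vs TB341: 3
  TB140 vs TB254: 4
  TB140 vs TB318: 8
  TB140 vs TB271: 6
  TB341 vs TB254: 6
  TB341 vs TB318: 11
  TB341 vs TB271: 5
  TB254 vs TB318: 9
  TB254 vs TB271: 10
  TB318 vs TB271: 8
The smallest is 3, between TB140 and TB341.

3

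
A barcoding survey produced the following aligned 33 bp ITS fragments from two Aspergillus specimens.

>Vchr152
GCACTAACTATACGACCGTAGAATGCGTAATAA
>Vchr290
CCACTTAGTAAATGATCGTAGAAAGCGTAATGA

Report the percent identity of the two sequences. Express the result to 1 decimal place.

Differing sites — 1:G/C; 6:A/T; 8:C/G; 11:T/A; 13:C/T; 16:C/T; 24:T/A; 32:A/G.
25 of the 33 sites match, so the percent identity is 25/33 × 100 = 75.8%.

75.8%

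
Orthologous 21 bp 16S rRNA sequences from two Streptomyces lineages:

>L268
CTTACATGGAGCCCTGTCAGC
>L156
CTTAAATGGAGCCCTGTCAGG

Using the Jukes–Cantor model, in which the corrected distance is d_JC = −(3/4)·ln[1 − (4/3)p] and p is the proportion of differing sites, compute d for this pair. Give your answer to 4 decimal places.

Mismatches occur at site 5 (C/A), site 21 (C/G).
p = 2/21 = 0.095238.
d = −0.75 · ln(1 − (4/3)·0.095238) = −0.75 · ln(0.873016) = −0.75 · (-0.135801) = 0.1019.

0.1019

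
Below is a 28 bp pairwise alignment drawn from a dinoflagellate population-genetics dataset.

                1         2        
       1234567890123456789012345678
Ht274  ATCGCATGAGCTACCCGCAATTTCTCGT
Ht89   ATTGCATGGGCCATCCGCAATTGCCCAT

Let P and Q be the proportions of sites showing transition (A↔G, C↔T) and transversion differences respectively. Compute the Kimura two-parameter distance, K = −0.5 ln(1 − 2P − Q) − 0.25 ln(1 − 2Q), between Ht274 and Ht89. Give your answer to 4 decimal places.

Mismatches occur at site 3 (C/T, transition), site 9 (A/G, transition), site 12 (T/C, transition), site 14 (C/T, transition), site 23 (T/G, transversion), site 25 (T/C, transition), site 27 (G/A, transition).
Of the 7 differences, 6 transitions and 1 transversion over 28 sites: P = 6/28 = 0.214286, Q = 1/28 = 0.035714.
d = −0.5·ln(0.535714) − 0.25·ln(0.928572) = −0.5·(-0.624155) − 0.25·(-0.074107) = 0.3306.

0.3306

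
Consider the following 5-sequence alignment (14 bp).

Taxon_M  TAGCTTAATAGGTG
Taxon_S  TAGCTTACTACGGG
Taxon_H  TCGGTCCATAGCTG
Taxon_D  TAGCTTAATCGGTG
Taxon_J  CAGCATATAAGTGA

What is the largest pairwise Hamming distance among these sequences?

11

Pairwise Hamming distances:
  Taxon_M vs Taxon_S: 3
  Taxon_M vs Taxon_H: 5
  Taxon_M vs Taxon_D: 1
  Taxon_M vs Taxon_J: 7
  Taxon_S vs Taxon_H: 8
  Taxon_S vs Taxon_D: 4
  Taxon_S vs Taxon_J: 7
  Taxon_H vs Taxon_D: 6
  Taxon_H vs Taxon_J: 11
  Taxon_D vs Taxon_J: 8
The largest is 11, between Taxon_H and Taxon_J.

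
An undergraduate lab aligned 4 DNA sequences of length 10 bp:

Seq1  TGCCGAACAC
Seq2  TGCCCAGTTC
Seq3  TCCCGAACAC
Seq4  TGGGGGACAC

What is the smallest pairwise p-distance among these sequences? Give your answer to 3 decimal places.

0.100

Pairwise Hamming distances:
  Seq1 vs Seq2: 4
  Seq1 vs Seq3: 1
  Seq1 vs Seq4: 3
  Seq2 vs Seq3: 5
  Seq2 vs Seq4: 7
  Seq3 vs Seq4: 4
The smallest is 1 mismatch, between Seq1 and Seq3; p = 1/10 = 0.100.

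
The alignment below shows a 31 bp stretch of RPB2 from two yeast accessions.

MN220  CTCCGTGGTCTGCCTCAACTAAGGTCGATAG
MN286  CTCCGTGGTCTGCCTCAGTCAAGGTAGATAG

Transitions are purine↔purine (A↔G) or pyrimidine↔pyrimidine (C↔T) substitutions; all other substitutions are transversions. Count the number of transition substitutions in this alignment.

3

Differing sites — 18:A/G (Ti); 19:C/T (Ti); 20:T/C (Ti); 26:C/A (Tv).
Of the 4 differences, 3 transitions and 1 transversion, so the answer is 3.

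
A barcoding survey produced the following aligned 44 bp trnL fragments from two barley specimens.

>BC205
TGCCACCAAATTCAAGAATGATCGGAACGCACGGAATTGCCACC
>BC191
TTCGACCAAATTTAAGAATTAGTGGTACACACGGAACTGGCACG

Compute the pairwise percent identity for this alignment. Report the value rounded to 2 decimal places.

Differing sites — 2:G/T; 4:C/G; 13:C/T; 20:G/T; 22:T/G; 23:C/T; 26:A/T; 29:G/A; 37:T/C; 40:C/G; 44:C/G.
33 of the 44 sites match, so the percent identity is 33/44 × 100 = 75.00%.

75.00%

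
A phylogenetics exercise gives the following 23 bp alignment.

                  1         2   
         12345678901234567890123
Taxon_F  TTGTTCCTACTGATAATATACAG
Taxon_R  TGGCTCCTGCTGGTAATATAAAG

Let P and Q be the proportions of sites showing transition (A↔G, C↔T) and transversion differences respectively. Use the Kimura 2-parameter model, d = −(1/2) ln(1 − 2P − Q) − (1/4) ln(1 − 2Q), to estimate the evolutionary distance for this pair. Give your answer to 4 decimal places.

Mismatches occur at site 2 (T→G, transversion), site 4 (T→C, transition), site 9 (A→G, transition), site 13 (A→G, transition), site 21 (C→A, transversion).
Of the 5 differences, 3 transitions and 2 transversions over 23 sites: P = 3/23 = 0.130435, Q = 2/23 = 0.086957.
d = −0.5·ln(0.652173) − 0.25·ln(0.826086) = −0.5·(-0.427445) − 0.25·(-0.191056) = 0.2615.

0.2615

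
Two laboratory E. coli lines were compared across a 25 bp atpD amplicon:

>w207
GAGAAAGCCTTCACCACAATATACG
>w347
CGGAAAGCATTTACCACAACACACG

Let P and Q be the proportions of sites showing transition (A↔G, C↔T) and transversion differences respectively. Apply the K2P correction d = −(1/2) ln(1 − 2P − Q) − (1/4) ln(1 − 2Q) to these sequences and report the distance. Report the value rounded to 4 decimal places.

0.2990

Mismatches occur at site 1 (G/C, transversion), site 2 (A/G, transition), site 9 (C/A, transversion), site 12 (C/T, transition), site 20 (T/C, transition), site 22 (T/C, transition).
Of the 6 differences, 4 transitions and 2 transversions over 25 sites: P = 4/25 = 0.160000, Q = 2/25 = 0.080000.
d = −0.5·ln(0.600000) − 0.25·ln(0.840000) = −0.5·(-0.510826) − 0.25·(-0.174353) = 0.2990.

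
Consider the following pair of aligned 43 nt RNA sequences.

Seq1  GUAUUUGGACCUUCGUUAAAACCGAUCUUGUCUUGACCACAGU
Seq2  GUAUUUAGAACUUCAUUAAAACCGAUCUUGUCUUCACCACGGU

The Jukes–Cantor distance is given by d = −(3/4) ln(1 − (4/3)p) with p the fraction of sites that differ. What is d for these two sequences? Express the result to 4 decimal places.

0.1263

Differing sites — 7:G/A; 10:C/A; 15:G/A; 35:G/C; 41:A/G.
p = 5/43 = 0.116279.
d = −0.75 · ln(1 − (4/3)·0.116279) = −0.75 · ln(0.844961) = −0.75 · (-0.168465) = 0.1263.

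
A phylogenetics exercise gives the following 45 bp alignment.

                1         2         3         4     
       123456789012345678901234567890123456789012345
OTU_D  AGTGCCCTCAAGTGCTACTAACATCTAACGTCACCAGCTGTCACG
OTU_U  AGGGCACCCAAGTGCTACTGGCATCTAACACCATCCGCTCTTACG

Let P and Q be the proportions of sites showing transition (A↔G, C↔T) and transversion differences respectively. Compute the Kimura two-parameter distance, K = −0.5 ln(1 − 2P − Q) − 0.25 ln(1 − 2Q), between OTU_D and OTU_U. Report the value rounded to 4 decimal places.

The sequences differ at positions 3 (T/G, transversion), 6 (C/A, transversion), 8 (T/C, transition), 20 (A/G, transition), 21 (A/G, transition), 30 (G/A, transition), 31 (T/C, transition), 34 (C/T, transition), 36 (A/C, transversion), 40 (G/C, transversion), 42 (C/T, transition).
Of the 11 differences, 7 transitions and 4 transversions over 45 sites: P = 7/45 = 0.155556, Q = 4/45 = 0.088889.
d = −0.5·ln(0.599999) − 0.25·ln(0.822222) = −0.5·(-0.510827) − 0.25·(-0.195745) = 0.3043.

0.3043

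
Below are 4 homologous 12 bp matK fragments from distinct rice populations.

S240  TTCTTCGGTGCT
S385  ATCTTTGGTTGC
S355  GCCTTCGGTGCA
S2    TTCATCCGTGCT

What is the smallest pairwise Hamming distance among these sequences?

2

Pairwise Hamming distances:
  S240 vs S385: 5
  S240 vs S355: 3
  S240 vs S2: 2
  S385 vs S355: 6
  S385 vs S2: 7
  S355 vs S2: 5
The smallest is 2, between S240 and S2.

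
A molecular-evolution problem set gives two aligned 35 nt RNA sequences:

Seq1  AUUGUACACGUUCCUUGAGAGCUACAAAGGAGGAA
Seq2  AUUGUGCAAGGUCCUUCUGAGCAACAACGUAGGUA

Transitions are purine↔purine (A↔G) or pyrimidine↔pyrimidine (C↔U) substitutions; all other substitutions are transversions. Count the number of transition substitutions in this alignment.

1

The sequences differ at positions 6 (A/G, transition), 9 (C/A, transversion), 11 (U/G, transversion), 17 (G/C, transversion), 18 (A/U, transversion), 23 (U/A, transversion), 28 (A/C, transversion), 30 (G/U, transversion), 34 (A/U, transversion).
Of the 9 differences, 1 transition and 8 transversions, so the answer is 1.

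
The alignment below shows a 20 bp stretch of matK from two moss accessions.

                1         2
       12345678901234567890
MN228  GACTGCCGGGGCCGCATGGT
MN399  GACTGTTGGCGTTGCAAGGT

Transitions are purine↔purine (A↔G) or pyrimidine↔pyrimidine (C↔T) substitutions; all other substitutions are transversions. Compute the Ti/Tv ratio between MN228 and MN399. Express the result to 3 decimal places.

2.000

The sequences differ at positions 6 (C/T, transition), 7 (C/T, transition), 10 (G/C, transversion), 12 (C/T, transition), 13 (C/T, transition), 17 (T/A, transversion).
Of the 6 differences, 4 transitions and 2 transversions, so Ti/Tv = 4/2 = 2.000.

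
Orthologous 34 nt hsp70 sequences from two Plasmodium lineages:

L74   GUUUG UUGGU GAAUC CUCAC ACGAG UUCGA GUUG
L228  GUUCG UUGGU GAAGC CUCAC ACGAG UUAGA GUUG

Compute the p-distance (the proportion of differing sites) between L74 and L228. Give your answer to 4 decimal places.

0.0882

The sequences differ at positions 4 (U/C), 14 (U/G), 28 (C/A).
There are 3 differences over 34 sites, so p = 3/34 = 0.0882.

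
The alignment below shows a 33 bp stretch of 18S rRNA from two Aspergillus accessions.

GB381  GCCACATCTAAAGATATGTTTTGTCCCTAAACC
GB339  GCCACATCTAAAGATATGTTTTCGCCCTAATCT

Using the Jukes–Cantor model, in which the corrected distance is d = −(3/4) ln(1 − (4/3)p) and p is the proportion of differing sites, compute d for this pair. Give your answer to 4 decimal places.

Differing sites — 23:G/C; 24:T/G; 31:A/T; 33:C/T.
p = 4/33 = 0.121212.
d = −0.75 · ln(1 − (4/3)·0.121212) = −0.75 · ln(0.838384) = −0.75 · (-0.176279) = 0.1322.

0.1322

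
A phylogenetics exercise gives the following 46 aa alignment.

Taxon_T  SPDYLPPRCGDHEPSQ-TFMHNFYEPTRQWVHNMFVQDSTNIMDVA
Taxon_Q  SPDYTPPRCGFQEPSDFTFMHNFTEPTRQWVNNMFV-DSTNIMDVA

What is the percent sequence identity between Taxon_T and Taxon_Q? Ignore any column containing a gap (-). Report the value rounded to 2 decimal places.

Excluding the 2 gap columns leaves 44 comparable sites.
Differing sites — 5:L/T; 11:D/F; 12:H/Q; 16:Q/D; 24:Y/T; 32:H/N.
38 of the 44 comparable sites match, so the percent identity is 38/44 × 100 = 86.36%.

86.36%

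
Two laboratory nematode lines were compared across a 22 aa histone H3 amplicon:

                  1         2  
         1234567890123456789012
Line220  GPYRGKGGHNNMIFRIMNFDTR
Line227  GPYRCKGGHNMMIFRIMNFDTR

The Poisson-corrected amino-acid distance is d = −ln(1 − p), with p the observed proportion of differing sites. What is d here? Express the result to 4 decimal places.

Differing sites — 5:G/C; 11:N/M.
p = 2/22 = 0.090909.
d = −ln(1 − 0.090909) = −ln(0.909091) = 0.0953.

0.0953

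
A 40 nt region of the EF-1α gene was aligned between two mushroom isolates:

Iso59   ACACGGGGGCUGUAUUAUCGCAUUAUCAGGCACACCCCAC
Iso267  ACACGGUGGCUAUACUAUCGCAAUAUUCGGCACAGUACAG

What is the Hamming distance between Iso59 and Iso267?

Differing sites — 7:G/U; 12:G/A; 15:U/C; 23:U/A; 27:C/U; 28:A/C; 35:C/G; 36:C/U; 37:C/A; 40:C/G.
That gives 10 mismatches out of 40 aligned sites, so the Hamming distance is 10.

10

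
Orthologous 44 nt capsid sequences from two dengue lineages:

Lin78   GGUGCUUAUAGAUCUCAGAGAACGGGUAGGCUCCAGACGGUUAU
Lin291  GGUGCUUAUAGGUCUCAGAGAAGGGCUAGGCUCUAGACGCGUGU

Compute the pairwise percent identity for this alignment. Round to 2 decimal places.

84.09%

Differing sites — 12:A/G; 23:C/G; 26:G/C; 34:C/U; 40:G/C; 41:U/G; 43:A/G.
37 of the 44 sites match, so the percent identity is 37/44 × 100 = 84.09%.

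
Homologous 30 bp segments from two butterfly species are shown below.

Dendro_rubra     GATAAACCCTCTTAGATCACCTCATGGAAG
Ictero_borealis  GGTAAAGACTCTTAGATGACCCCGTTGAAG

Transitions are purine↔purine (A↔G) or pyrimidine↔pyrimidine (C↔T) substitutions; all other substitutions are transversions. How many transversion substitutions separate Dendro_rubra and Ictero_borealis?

The sequences differ at positions 2 (A/G, transition), 7 (C/G, transversion), 8 (C/A, transversion), 18 (C/G, transversion), 22 (T/C, transition), 24 (A/G, transition), 26 (G/T, transversion).
Of the 7 differences, 3 transitions and 4 transversions, so the answer is 4.

4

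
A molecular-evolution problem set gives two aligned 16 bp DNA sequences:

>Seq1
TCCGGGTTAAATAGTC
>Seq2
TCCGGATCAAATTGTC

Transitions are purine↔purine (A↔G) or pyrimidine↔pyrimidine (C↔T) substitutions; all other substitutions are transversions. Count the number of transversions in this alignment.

1

The sequences differ at positions 6 (G/A, transition), 8 (T/C, transition), 13 (A/T, transversion).
Of the 3 differences, 2 transitions and 1 transversion, so the answer is 1.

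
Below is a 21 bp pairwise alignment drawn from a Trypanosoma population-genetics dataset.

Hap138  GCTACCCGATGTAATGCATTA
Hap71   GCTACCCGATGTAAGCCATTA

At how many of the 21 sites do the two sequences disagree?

Mismatches occur at site 15 (T↔G), site 16 (G↔C).
That gives 2 mismatches out of 21 aligned sites, so the Hamming distance is 2.

2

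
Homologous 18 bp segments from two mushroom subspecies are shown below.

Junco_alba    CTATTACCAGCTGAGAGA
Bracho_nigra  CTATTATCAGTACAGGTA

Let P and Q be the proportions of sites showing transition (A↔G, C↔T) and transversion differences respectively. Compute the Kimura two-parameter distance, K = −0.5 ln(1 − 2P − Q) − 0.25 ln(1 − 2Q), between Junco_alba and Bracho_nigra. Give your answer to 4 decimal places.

Differing sites — 7:C/T (Ti); 11:C/T (Ti); 12:T/A (Tv); 13:G/C (Tv); 16:A/G (Ti); 17:G/T (Tv).
Of the 6 differences, 3 transitions and 3 transversions over 18 sites: P = 3/18 = 0.166667, Q = 3/18 = 0.166667.
d = −0.5·ln(0.499999) − 0.25·ln(0.666666) = −0.5·(-0.693149) − 0.25·(-0.405466) = 0.4479.

0.4479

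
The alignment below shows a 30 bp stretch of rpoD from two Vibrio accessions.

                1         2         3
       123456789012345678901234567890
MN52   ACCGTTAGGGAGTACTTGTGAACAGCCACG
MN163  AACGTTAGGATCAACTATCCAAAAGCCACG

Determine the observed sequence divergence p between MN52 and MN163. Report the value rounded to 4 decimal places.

0.3333

Differing sites — 2:C/A; 10:G/A; 11:A/T; 12:G/C; 13:T/A; 17:T/A; 18:G/T; 19:T/C; 20:G/C; 23:C/A.
There are 10 differences over 30 sites, so p = 10/30 = 0.3333.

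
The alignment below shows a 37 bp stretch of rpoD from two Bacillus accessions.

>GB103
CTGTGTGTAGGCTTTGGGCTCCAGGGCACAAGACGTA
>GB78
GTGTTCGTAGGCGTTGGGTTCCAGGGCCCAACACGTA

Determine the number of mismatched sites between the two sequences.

The sequences differ at positions 1 (C/G), 5 (G/T), 6 (T/C), 13 (T/G), 19 (C/T), 28 (A/C), 32 (G/C).
That gives 7 mismatches out of 37 aligned sites, so the Hamming distance is 7.

7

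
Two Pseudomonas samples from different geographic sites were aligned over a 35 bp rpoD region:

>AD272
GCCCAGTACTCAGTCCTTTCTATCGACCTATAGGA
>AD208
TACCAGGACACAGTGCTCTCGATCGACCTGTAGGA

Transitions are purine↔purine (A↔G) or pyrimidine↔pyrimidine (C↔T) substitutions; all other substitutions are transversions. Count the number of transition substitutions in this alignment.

2

The sequences differ at positions 1 (G/T, transversion), 2 (C/A, transversion), 7 (T/G, transversion), 10 (T/A, transversion), 15 (C/G, transversion), 18 (T/C, transition), 21 (T/G, transversion), 30 (A/G, transition).
Of the 8 differences, 2 transitions and 6 transversions, so the answer is 2.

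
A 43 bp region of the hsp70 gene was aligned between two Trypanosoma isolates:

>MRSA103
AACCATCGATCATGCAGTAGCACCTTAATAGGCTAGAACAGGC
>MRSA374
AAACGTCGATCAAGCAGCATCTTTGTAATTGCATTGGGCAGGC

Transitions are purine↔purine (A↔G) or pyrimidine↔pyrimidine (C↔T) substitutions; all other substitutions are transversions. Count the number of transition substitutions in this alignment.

6

Mismatches occur at site 3 (C/A, transversion), site 5 (A/G, transition), site 13 (T/A, transversion), site 18 (T/C, transition), site 20 (G/T, transversion), site 22 (A/T, transversion), site 23 (C/T, transition), site 24 (C/T, transition), site 25 (T/G, transversion), site 30 (A/T, transversion), site 32 (G/C, transversion), site 33 (C/A, transversion), site 35 (A/T, transversion), site 37 (A/G, transition), site 38 (A/G, transition).
Of the 15 differences, 6 transitions and 9 transversions, so the answer is 6.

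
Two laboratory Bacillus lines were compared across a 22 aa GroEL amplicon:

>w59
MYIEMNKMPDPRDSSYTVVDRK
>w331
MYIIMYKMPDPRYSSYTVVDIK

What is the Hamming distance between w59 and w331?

The sequences differ at positions 4 (E/I), 6 (N/Y), 13 (D/Y), 21 (R/I).
That gives 4 mismatches out of 22 aligned sites, so the Hamming distance is 4.

4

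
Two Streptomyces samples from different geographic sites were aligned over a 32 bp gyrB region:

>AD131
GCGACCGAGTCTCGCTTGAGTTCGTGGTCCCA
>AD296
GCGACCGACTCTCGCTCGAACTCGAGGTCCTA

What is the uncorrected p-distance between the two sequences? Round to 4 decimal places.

The sequences differ at positions 9 (G/C), 17 (T/C), 20 (G/A), 21 (T/C), 25 (T/A), 31 (C/T).
There are 6 differences over 32 sites, so p = 6/32 = 0.1875.

0.1875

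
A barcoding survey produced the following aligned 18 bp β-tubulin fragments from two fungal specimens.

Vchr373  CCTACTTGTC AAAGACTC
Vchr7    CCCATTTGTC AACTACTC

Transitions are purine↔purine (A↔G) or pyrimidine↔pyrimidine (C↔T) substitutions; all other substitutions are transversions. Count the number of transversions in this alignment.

Mismatches occur at site 3 (T/C, transition), site 5 (C/T, transition), site 13 (A/C, transversion), site 14 (G/T, transversion).
Of the 4 differences, 2 transitions and 2 transversions, so the answer is 2.

2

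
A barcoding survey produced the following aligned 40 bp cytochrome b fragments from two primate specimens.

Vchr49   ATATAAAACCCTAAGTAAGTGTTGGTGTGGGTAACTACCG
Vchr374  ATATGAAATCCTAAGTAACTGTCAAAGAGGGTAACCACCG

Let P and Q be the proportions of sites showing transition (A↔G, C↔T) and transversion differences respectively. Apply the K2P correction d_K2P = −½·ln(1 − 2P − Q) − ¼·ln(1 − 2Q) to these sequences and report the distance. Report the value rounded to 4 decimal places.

Differing sites — 5:A/G (Ti); 9:C/T (Ti); 19:G/C (Tv); 23:T/C (Ti); 24:G/A (Ti); 25:G/A (Ti); 26:T/A (Tv); 28:T/A (Tv); 36:T/C (Ti).
Of the 9 differences, 6 transitions and 3 transversions over 40 sites: P = 6/40 = 0.150000, Q = 3/40 = 0.075000.
d = −0.5·ln(0.625000) − 0.25·ln(0.850000) = −0.5·(-0.470004) − 0.25·(-0.162519) = 0.2756.

0.2756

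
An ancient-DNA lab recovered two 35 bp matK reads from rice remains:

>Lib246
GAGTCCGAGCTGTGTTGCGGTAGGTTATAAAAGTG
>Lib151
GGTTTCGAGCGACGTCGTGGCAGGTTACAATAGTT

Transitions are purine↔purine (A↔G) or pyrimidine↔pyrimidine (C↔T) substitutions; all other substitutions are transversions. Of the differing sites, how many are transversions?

The sequences differ at positions 2 (A/G, transition), 3 (G/T, transversion), 5 (C/T, transition), 11 (T/G, transversion), 12 (G/A, transition), 13 (T/C, transition), 16 (T/C, transition), 18 (C/T, transition), 21 (T/C, transition), 28 (T/C, transition), 31 (A/T, transversion), 35 (G/T, transversion).
Of the 12 differences, 8 transitions and 4 transversions, so the answer is 4.

4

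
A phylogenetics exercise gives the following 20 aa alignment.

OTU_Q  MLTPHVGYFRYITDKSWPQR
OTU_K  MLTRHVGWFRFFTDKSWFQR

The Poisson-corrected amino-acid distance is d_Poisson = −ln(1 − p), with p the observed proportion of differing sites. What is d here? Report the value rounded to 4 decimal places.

0.2877

The sequences differ at positions 4 (P/R), 8 (Y/W), 11 (Y/F), 12 (I/F), 18 (P/F).
p = 5/20 = 0.250000.
d = −ln(1 − 0.250000) = −ln(0.750000) = 0.2877.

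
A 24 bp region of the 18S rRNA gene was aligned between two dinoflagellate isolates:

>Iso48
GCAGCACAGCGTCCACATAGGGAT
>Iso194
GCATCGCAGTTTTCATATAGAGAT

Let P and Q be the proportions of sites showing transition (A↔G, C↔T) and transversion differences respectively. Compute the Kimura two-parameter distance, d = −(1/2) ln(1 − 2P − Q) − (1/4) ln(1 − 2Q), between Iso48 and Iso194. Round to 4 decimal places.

0.3922

Differing sites — 4:G/T (Tv); 6:A/G (Ti); 10:C/T (Ti); 11:G/T (Tv); 13:C/T (Ti); 16:C/T (Ti); 21:G/A (Ti).
Of the 7 differences, 5 transitions and 2 transversions over 24 sites: P = 5/24 = 0.208333, Q = 2/24 = 0.083333.
d = −0.5·ln(0.500001) − 0.25·ln(0.833334) = −0.5·(-0.693145) − 0.25·(-0.182321) = 0.3922.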